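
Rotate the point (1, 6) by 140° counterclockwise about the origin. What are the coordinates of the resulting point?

Rotation matrix for 140°: [[cos 140°, -sin 140°], [sin 140°, cos 140°]] ≈ [[-0.766044, -0.642788], [0.642788, -0.766044]]
[[-0.766044, -0.642788], [0.642788, -0.766044]] × [1, 6]ᵀ ≈ [-4.6228, -3.9535]ᵀ
Result: (-4.6228, -3.9535)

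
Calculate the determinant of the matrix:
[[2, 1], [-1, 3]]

For a 2×2 matrix [[a, b], [c, d]], det = ad - bc
det = (2)(3) - (1)(-1) = 6 - -1 = 7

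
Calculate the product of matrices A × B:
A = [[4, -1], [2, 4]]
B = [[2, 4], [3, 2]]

Matrix multiplication:
C[0][0] = 4×2 + -1×3 = 5
C[0][1] = 4×4 + -1×2 = 14
C[1][0] = 2×2 + 4×3 = 16
C[1][1] = 2×4 + 4×2 = 16
Result: [[5, 14], [16, 16]]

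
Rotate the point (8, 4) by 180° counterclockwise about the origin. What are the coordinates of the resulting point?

Rotation matrix for 180°: [[cos 180°, -sin 180°], [sin 180°, cos 180°]] = [[-1, 0], [0, -1]]
[[-1, 0], [0, -1]] × [8, 4]ᵀ = [-8, -4]ᵀ
Result: (-8, -4)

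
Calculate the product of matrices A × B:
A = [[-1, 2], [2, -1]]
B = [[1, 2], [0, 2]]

Matrix multiplication:
C[0][0] = -1×1 + 2×0 = -1
C[0][1] = -1×2 + 2×2 = 2
C[1][0] = 2×1 + -1×0 = 2
C[1][1] = 2×2 + -1×2 = 2
Result: [[-1, 2], [2, 2]]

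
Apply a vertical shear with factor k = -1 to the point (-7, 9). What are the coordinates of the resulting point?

Shear matrix for vertical shear with factor k = -1:
[[1, 0], [-1, 1]]
Result: (-7, 9) → (-7, 16)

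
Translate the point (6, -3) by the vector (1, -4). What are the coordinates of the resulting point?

Translation by (1, -4) (homogeneous matrix [[1, 0, 1], [0, 1, -4], [0, 0, 1]]):
x' = 6 + 1 = 7
y' = -3 + -4 = -7
Result: (7, -7)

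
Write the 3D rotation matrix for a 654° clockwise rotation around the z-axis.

Rotation matrix for clockwise 654° around z-axis:
A clockwise rotation by 654° is a counterclockwise rotation by -654°.
cos(-654°) = 0.4067, sin(-654°) = 0.9135
Result: [[0.4067, -0.9135, 0], [0.9135, 0.4067, 0], [0, 0, 1]]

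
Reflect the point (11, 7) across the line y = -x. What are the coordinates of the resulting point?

Reflection across line y = -x: (11, 7) → (-7, -11)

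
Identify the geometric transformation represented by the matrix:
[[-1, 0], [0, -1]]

This matrix represents: rotation by 180° (or reflection through origin)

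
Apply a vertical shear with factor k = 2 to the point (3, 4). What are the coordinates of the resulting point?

Shear matrix for vertical shear with factor k = 2:
[[1, 0], [2, 1]]
Result: (3, 4) → (3, 10)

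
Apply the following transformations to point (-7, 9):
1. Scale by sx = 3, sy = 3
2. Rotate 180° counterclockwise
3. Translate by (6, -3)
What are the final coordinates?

Step 1: Scale → (-21, 27)
Step 2: Rotate 180° → (21, -27)
Step 3: Translate → (27, -30)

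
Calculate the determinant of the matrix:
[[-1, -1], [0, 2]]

For a 2×2 matrix [[a, b], [c, d]], det = ad - bc
det = (-1)(2) - (-1)(0) = -2 - 0 = -2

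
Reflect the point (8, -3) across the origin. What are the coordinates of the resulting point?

Reflection across origin: (8, -3) → (-8, 3)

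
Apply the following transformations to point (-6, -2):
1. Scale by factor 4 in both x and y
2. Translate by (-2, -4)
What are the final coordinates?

Step 1: Scale (-6, -2) by 4 → (-24, -8)
Step 2: Translate by (-2, -4) → (-26, -12)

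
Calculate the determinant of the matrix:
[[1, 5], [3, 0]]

For a 2×2 matrix [[a, b], [c, d]], det = ad - bc
det = (1)(0) - (5)(3) = 0 - 15 = -15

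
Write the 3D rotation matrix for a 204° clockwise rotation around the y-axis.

Rotation matrix for clockwise 204° around y-axis:
A clockwise rotation by 204° is a counterclockwise rotation by -204°.
cos(-204°) = -0.9135, sin(-204°) = 0.4067
Result: [[-0.9135, 0, 0.4067], [0, 1, 0], [-0.4067, 0, -0.9135]]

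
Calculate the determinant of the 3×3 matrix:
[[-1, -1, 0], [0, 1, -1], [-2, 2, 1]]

Expansion along first row:
det = -1·det([[1,-1],[2,1]]) - -1·det([[0,-1],[-2,1]]) + 0·det([[0,1],[-2,2]])
    = -1·(1·1 - -1·2) - -1·(0·1 - -1·-2) + 0·(0·2 - 1·-2)
    = -1·3 - -1·-2 + 0·2
    = -3 + -2 + 0 = -5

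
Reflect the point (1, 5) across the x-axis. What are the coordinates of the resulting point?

Reflection across x-axis: (1, 5) → (1, -5)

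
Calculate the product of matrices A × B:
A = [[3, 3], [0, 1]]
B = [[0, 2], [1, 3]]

Matrix multiplication:
C[0][0] = 3×0 + 3×1 = 3
C[0][1] = 3×2 + 3×3 = 15
C[1][0] = 0×0 + 1×1 = 1
C[1][1] = 0×2 + 1×3 = 3
Result: [[3, 15], [1, 3]]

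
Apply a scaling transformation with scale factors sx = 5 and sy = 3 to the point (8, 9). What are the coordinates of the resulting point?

Scaling matrix:
[[5, 0], [0, 3]]
Result: (8 × 5, 9 × 3) = (40, 27)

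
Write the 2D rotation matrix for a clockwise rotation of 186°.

Rotation matrix formula: [[cos θ, -sin θ], [sin θ, cos θ]]
A clockwise rotation by 186° is equivalent to a counterclockwise rotation by -186°.
For θ = -186°:
cos(-186°) = -0.9945
sin(-186°) = 0.1045
Result: [[-0.9945, -0.1045], [0.1045, -0.9945]]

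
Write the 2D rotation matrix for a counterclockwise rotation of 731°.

Rotation matrix formula: [[cos θ, -sin θ], [sin θ, cos θ]]
For θ = 731°:
cos(731°) = 0.9816
sin(731°) = 0.1908
Result: [[0.9816, -0.1908], [0.1908, 0.9816]]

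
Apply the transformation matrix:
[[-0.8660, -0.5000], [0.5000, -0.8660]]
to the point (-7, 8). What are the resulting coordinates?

Matrix multiplication:
[[-0.8660, -0.5000], [0.5000, -0.8660]] × [-7, 8]ᵀ
= [(-0.8660)(-7) + (-0.5000)(8), (0.5000)(-7) + (-0.8660)(8)]ᵀ
= [2.0620, -10.4280]ᵀ
Result: (2.0620, -10.4280)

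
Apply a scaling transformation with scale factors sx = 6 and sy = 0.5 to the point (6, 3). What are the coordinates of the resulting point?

Scaling matrix:
[[6, 0], [0, 0.50]]
Result: (6 × 6, 3 × 0.5) = (36, 1.5)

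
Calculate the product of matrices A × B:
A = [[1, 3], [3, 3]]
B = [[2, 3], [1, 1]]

Matrix multiplication:
C[0][0] = 1×2 + 3×1 = 5
C[0][1] = 1×3 + 3×1 = 6
C[1][0] = 3×2 + 3×1 = 9
C[1][1] = 3×3 + 3×1 = 12
Result: [[5, 6], [9, 12]]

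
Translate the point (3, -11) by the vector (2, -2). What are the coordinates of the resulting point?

Translation by (2, -2) (homogeneous matrix [[1, 0, 2], [0, 1, -2], [0, 0, 1]]):
x' = 3 + 2 = 5
y' = -11 + -2 = -13
Result: (5, -13)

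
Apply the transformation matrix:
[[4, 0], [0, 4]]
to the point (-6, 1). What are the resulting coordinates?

Matrix multiplication:
[[4, 0], [0, 4]] × [-6, 1]ᵀ
= [(4)(-6) + (0)(1), (0)(-6) + (4)(1)]ᵀ
= [-24, 4]ᵀ
Result: (-24, 4)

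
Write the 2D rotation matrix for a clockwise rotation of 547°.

Rotation matrix formula: [[cos θ, -sin θ], [sin θ, cos θ]]
A clockwise rotation by 547° is equivalent to a counterclockwise rotation by -547°.
For θ = -547°:
cos(-547°) = -0.9925
sin(-547°) = 0.1219
Result: [[-0.9925, -0.1219], [0.1219, -0.9925]]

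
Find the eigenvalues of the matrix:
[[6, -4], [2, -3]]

Characteristic equation: det(A - λI) = 0
λ² - (trace)λ + (det) = 0
trace = 6 + -3 = 3, det = (6)(-3) - (-4)(2) = -10
λ² - (3)λ + (-10) = 0
λ = (3 ± √((3)² - 4·(-10))) / 2 = (3 ± √49) / 2
Solving: λ = -2, 5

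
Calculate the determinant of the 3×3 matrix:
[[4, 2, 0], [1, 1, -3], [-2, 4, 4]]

Expansion along first row:
det = 4·det([[1,-3],[4,4]]) - 2·det([[1,-3],[-2,4]]) + 0·det([[1,1],[-2,4]])
    = 4·(1·4 - -3·4) - 2·(1·4 - -3·-2) + 0·(1·4 - 1·-2)
    = 4·16 - 2·-2 + 0·6
    = 64 + 4 + 0 = 68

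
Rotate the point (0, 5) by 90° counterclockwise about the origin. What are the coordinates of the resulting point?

Rotation matrix for 90°: [[cos 90°, -sin 90°], [sin 90°, cos 90°]] = [[0, -1], [1, 0]]
[[0, -1], [1, 0]] × [0, 5]ᵀ = [-5, 0]ᵀ
Result: (-5, 0)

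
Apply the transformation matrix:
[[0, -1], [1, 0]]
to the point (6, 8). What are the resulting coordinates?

Matrix multiplication:
[[0, -1], [1, 0]] × [6, 8]ᵀ
= [(0)(6) + (-1)(8), (1)(6) + (0)(8)]ᵀ
= [-8, 6]ᵀ
Result: (-8, 6)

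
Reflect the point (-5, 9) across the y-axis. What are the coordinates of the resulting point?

Reflection across y-axis: (-5, 9) → (5, 9)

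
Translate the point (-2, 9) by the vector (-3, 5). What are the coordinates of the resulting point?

Translation by (-3, 5) (homogeneous matrix [[1, 0, -3], [0, 1, 5], [0, 0, 1]]):
x' = -2 + -3 = -5
y' = 9 + 5 = 14
Result: (-5, 14)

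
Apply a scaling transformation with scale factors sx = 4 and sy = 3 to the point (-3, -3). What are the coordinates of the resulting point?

Scaling matrix:
[[4, 0], [0, 3]]
Result: (-3 × 4, -3 × 3) = (-12, -9)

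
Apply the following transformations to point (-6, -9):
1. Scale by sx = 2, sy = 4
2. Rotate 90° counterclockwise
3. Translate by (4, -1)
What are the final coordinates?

Step 1: Scale → (-12, -36)
Step 2: Rotate 90° → (36, -12)
Step 3: Translate → (40, -13)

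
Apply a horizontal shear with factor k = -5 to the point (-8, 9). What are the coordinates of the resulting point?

Shear matrix for horizontal shear with factor k = -5:
[[1, -5], [0, 1]]
Result: (-8, 9) → (-53, 9)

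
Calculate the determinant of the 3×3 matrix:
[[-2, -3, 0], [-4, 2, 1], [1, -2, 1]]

Expansion along first row:
det = -2·det([[2,1],[-2,1]]) - -3·det([[-4,1],[1,1]]) + 0·det([[-4,2],[1,-2]])
    = -2·(2·1 - 1·-2) - -3·(-4·1 - 1·1) + 0·(-4·-2 - 2·1)
    = -2·4 - -3·-5 + 0·6
    = -8 + -15 + 0 = -23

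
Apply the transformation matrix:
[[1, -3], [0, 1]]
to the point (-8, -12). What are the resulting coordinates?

Matrix multiplication:
[[1, -3], [0, 1]] × [-8, -12]ᵀ
= [(1)(-8) + (-3)(-12), (0)(-8) + (1)(-12)]ᵀ
= [28, -12]ᵀ
Result: (28, -12)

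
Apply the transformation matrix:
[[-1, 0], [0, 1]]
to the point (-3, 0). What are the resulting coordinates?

Matrix multiplication:
[[-1, 0], [0, 1]] × [-3, 0]ᵀ
= [(-1)(-3) + (0)(0), (0)(-3) + (1)(0)]ᵀ
= [3, 0]ᵀ
Result: (3, 0)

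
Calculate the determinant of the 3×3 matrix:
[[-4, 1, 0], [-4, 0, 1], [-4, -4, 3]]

Expansion along first row:
det = -4·det([[0,1],[-4,3]]) - 1·det([[-4,1],[-4,3]]) + 0·det([[-4,0],[-4,-4]])
    = -4·(0·3 - 1·-4) - 1·(-4·3 - 1·-4) + 0·(-4·-4 - 0·-4)
    = -4·4 - 1·-8 + 0·16
    = -16 + 8 + 0 = -8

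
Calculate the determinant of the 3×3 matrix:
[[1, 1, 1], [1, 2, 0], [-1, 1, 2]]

Expansion along first row:
det = 1·det([[2,0],[1,2]]) - 1·det([[1,0],[-1,2]]) + 1·det([[1,2],[-1,1]])
    = 1·(2·2 - 0·1) - 1·(1·2 - 0·-1) + 1·(1·1 - 2·-1)
    = 1·4 - 1·2 + 1·3
    = 4 + -2 + 3 = 5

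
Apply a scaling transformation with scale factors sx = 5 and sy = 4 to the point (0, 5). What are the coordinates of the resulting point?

Scaling matrix:
[[5, 0], [0, 4]]
Result: (0 × 5, 5 × 4) = (0, 20)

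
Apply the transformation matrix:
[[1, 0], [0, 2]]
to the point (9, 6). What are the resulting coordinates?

Matrix multiplication:
[[1, 0], [0, 2]] × [9, 6]ᵀ
= [(1)(9) + (0)(6), (0)(9) + (2)(6)]ᵀ
= [9, 12]ᵀ
Result: (9, 12)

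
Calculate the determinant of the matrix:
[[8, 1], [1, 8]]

For a 2×2 matrix [[a, b], [c, d]], det = ad - bc
det = (8)(8) - (1)(1) = 64 - 1 = 63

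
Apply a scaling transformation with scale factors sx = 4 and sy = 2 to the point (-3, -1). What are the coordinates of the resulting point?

Scaling matrix:
[[4, 0], [0, 2]]
Result: (-3 × 4, -1 × 2) = (-12, -2)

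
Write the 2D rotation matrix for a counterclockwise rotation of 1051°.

Rotation matrix formula: [[cos θ, -sin θ], [sin θ, cos θ]]
For θ = 1051°:
cos(1051°) = 0.8746
sin(1051°) = -0.4848
Result: [[0.8746, 0.4848], [-0.4848, 0.8746]]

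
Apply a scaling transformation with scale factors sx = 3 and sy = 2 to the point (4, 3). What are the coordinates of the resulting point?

Scaling matrix:
[[3, 0], [0, 2]]
Result: (4 × 3, 3 × 2) = (12, 6)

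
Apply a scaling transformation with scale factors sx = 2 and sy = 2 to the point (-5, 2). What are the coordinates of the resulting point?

Scaling matrix:
[[2, 0], [0, 2]]
Result: (-5 × 2, 2 × 2) = (-10, 4)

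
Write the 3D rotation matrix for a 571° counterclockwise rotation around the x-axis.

Rotation matrix for counterclockwise 571° around x-axis:
cos(571°) = -0.8572, sin(571°) = -0.5150
Result: [[1, 0, 0], [0, -0.8572, 0.5150], [0, -0.5150, -0.8572]]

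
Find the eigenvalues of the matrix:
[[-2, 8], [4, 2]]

Characteristic equation: det(A - λI) = 0
λ² - (trace)λ + (det) = 0
trace = -2 + 2 = 0, det = (-2)(2) - (8)(4) = -36
λ² - (0)λ + (-36) = 0
λ = (0 ± √((0)² - 4·(-36))) / 2 = (0 ± √144) / 2
Solving: λ = -6, 6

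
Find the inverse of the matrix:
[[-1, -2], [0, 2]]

For [[a,b],[c,d]], inverse = (1/det)·[[d,-b],[-c,a]]
det = (-1)(2) - (-2)(0) = -2 - 0 = -2
Inverse = (1/-2)·[[2, 2], [0, -1]]
= [[-1, -1], [0, 1/2]]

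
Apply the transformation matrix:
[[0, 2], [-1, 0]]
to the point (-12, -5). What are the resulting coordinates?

Matrix multiplication:
[[0, 2], [-1, 0]] × [-12, -5]ᵀ
= [(0)(-12) + (2)(-5), (-1)(-12) + (0)(-5)]ᵀ
= [-10, 12]ᵀ
Result: (-10, 12)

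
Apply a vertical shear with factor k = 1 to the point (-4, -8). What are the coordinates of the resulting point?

Shear matrix for vertical shear with factor k = 1:
[[1, 0], [1, 1]]
Result: (-4, -8) → (-4, -12)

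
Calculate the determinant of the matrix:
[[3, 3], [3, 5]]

For a 2×2 matrix [[a, b], [c, d]], det = ad - bc
det = (3)(5) - (3)(3) = 15 - 9 = 6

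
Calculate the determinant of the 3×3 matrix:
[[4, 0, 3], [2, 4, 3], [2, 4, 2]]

Expansion along first row:
det = 4·det([[4,3],[4,2]]) - 0·det([[2,3],[2,2]]) + 3·det([[2,4],[2,4]])
    = 4·(4·2 - 3·4) - 0·(2·2 - 3·2) + 3·(2·4 - 4·2)
    = 4·-4 - 0·-2 + 3·0
    = -16 + 0 + 0 = -16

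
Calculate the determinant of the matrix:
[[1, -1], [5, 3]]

For a 2×2 matrix [[a, b], [c, d]], det = ad - bc
det = (1)(3) - (-1)(5) = 3 - -5 = 8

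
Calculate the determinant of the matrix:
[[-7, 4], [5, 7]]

For a 2×2 matrix [[a, b], [c, d]], det = ad - bc
det = (-7)(7) - (4)(5) = -49 - 20 = -69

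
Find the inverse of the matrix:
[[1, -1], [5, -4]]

For [[a,b],[c,d]], inverse = (1/det)·[[d,-b],[-c,a]]
det = (1)(-4) - (-1)(5) = -4 - -5 = 1
Inverse = [[-4, 1], [-5, 1]]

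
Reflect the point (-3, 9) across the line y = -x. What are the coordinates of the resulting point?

Reflection across line y = -x: (-3, 9) → (-9, 3)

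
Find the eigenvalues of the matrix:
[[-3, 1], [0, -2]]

Characteristic equation: det(A - λI) = 0
λ² - (trace)λ + (det) = 0
trace = -3 + -2 = -5, det = (-3)(-2) - (1)(0) = 6
λ² - (-5)λ + (6) = 0
λ = (-5 ± √((-5)² - 4·(6))) / 2 = (-5 ± √1) / 2
Solving: λ = -3, -2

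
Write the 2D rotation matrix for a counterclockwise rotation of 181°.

Rotation matrix formula: [[cos θ, -sin θ], [sin θ, cos θ]]
For θ = 181°:
cos(181°) = -0.9998
sin(181°) = -0.0175
Result: [[-0.9998, 0.0175], [-0.0175, -0.9998]]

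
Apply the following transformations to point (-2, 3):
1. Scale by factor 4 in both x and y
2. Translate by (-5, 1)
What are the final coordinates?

Step 1: Scale (-2, 3) by 4 → (-8, 12)
Step 2: Translate by (-5, 1) → (-13, 13)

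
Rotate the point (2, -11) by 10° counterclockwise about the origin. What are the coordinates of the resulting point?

Rotation matrix for 10°: [[cos 10°, -sin 10°], [sin 10°, cos 10°]] ≈ [[0.984808, -0.173648], [0.173648, 0.984808]]
[[0.984808, -0.173648], [0.173648, 0.984808]] × [2, -11]ᵀ ≈ [3.8797, -10.4856]ᵀ
Result: (3.8797, -10.4856)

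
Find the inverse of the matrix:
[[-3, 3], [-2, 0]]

For [[a,b],[c,d]], inverse = (1/det)·[[d,-b],[-c,a]]
det = (-3)(0) - (3)(-2) = 0 - -6 = 6
Inverse = (1/6)·[[0, -3], [2, -3]]
= [[0, -1/2], [1/3, -1/2]]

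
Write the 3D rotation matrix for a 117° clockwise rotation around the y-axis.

Rotation matrix for clockwise 117° around y-axis:
A clockwise rotation by 117° is a counterclockwise rotation by -117°.
cos(-117°) = -0.4540, sin(-117°) = -0.8910
Result: [[-0.4540, 0, -0.8910], [0, 1, 0], [0.8910, 0, -0.4540]]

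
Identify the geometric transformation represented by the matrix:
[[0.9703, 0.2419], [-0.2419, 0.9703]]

This matrix represents: rotation by 346° counterclockwise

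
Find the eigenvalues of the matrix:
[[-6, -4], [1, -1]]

Characteristic equation: det(A - λI) = 0
λ² - (trace)λ + (det) = 0
trace = -6 + -1 = -7, det = (-6)(-1) - (-4)(1) = 10
λ² - (-7)λ + (10) = 0
λ = (-7 ± √((-7)² - 4·(10))) / 2 = (-7 ± √9) / 2
Solving: λ = -5, -2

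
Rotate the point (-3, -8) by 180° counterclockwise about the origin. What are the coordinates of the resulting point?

Rotation matrix for 180°: [[cos 180°, -sin 180°], [sin 180°, cos 180°]] = [[-1, 0], [0, -1]]
[[-1, 0], [0, -1]] × [-3, -8]ᵀ = [3, 8]ᵀ
Result: (3, 8)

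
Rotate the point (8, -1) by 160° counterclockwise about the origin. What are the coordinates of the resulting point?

Rotation matrix for 160°: [[cos 160°, -sin 160°], [sin 160°, cos 160°]] ≈ [[-0.939693, -0.342020], [0.342020, -0.939693]]
[[-0.939693, -0.342020], [0.342020, -0.939693]] × [8, -1]ᵀ ≈ [-7.1755, 3.6759]ᵀ
Result: (-7.1755, 3.6759)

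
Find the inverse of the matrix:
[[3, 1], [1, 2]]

For [[a,b],[c,d]], inverse = (1/det)·[[d,-b],[-c,a]]
det = (3)(2) - (1)(1) = 6 - 1 = 5
Inverse = (1/5)·[[2, -1], [-1, 3]]
= [[2/5, -1/5], [-1/5, 3/5]]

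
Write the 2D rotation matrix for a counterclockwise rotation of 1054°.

Rotation matrix formula: [[cos θ, -sin θ], [sin θ, cos θ]]
For θ = 1054°:
cos(1054°) = 0.8988
sin(1054°) = -0.4384
Result: [[0.8988, 0.4384], [-0.4384, 0.8988]]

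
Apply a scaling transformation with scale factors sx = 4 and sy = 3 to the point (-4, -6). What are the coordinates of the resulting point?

Scaling matrix:
[[4, 0], [0, 3]]
Result: (-4 × 4, -6 × 3) = (-16, -18)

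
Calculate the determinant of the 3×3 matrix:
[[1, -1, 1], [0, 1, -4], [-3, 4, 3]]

Expansion along first row:
det = 1·det([[1,-4],[4,3]]) - -1·det([[0,-4],[-3,3]]) + 1·det([[0,1],[-3,4]])
    = 1·(1·3 - -4·4) - -1·(0·3 - -4·-3) + 1·(0·4 - 1·-3)
    = 1·19 - -1·-12 + 1·3
    = 19 + -12 + 3 = 10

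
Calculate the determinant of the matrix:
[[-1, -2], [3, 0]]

For a 2×2 matrix [[a, b], [c, d]], det = ad - bc
det = (-1)(0) - (-2)(3) = 0 - -6 = 6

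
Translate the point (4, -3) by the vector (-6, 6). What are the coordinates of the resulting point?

Translation by (-6, 6) (homogeneous matrix [[1, 0, -6], [0, 1, 6], [0, 0, 1]]):
x' = 4 + -6 = -2
y' = -3 + 6 = 3
Result: (-2, 3)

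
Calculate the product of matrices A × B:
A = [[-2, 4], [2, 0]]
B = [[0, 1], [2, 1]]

Matrix multiplication:
C[0][0] = -2×0 + 4×2 = 8
C[0][1] = -2×1 + 4×1 = 2
C[1][0] = 2×0 + 0×2 = 0
C[1][1] = 2×1 + 0×1 = 2
Result: [[8, 2], [0, 2]]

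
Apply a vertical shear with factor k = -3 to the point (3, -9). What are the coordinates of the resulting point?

Shear matrix for vertical shear with factor k = -3:
[[1, 0], [-3, 1]]
Result: (3, -9) → (3, -18)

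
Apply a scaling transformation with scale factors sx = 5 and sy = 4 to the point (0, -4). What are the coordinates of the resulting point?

Scaling matrix:
[[5, 0], [0, 4]]
Result: (0 × 5, -4 × 4) = (0, -16)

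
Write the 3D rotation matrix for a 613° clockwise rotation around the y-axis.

Rotation matrix for clockwise 613° around y-axis:
A clockwise rotation by 613° is a counterclockwise rotation by -613°.
cos(-613°) = -0.2924, sin(-613°) = 0.9563
Result: [[-0.2924, 0, 0.9563], [0, 1, 0], [-0.9563, 0, -0.2924]]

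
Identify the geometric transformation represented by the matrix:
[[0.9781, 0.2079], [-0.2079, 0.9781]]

This matrix represents: rotation by 348° counterclockwise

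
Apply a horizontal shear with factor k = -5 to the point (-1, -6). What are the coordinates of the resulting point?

Shear matrix for horizontal shear with factor k = -5:
[[1, -5], [0, 1]]
Result: (-1, -6) → (29, -6)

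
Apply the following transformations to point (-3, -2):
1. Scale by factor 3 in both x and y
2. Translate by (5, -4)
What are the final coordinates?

Step 1: Scale (-3, -2) by 3 → (-9, -6)
Step 2: Translate by (5, -4) → (-4, -10)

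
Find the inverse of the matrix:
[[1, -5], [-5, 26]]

For [[a,b],[c,d]], inverse = (1/det)·[[d,-b],[-c,a]]
det = (1)(26) - (-5)(-5) = 26 - 25 = 1
Inverse = [[26, 5], [5, 1]]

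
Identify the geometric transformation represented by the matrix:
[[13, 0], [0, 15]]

This matrix represents: non-uniform scaling by sx = 13, sy = 15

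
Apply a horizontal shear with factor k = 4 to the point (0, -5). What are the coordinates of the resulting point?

Shear matrix for horizontal shear with factor k = 4:
[[1, 4], [0, 1]]
Result: (0, -5) → (-20, -5)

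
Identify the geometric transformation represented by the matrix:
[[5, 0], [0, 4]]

This matrix represents: non-uniform scaling by sx = 5, sy = 4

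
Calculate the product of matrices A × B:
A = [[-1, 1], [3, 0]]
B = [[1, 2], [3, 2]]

Matrix multiplication:
C[0][0] = -1×1 + 1×3 = 2
C[0][1] = -1×2 + 1×2 = 0
C[1][0] = 3×1 + 0×3 = 3
C[1][1] = 3×2 + 0×2 = 6
Result: [[2, 0], [3, 6]]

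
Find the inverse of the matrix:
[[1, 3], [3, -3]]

For [[a,b],[c,d]], inverse = (1/det)·[[d,-b],[-c,a]]
det = (1)(-3) - (3)(3) = -3 - 9 = -12
Inverse = (1/-12)·[[-3, -3], [-3, 1]]
= [[1/4, 1/4], [1/4, -1/12]]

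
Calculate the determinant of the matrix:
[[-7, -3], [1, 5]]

For a 2×2 matrix [[a, b], [c, d]], det = ad - bc
det = (-7)(5) - (-3)(1) = -35 - -3 = -32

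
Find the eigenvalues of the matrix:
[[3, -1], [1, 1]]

Characteristic equation: det(A - λI) = 0
λ² - (trace)λ + (det) = 0
trace = 3 + 1 = 4, det = (3)(1) - (-1)(1) = 4
λ² - (4)λ + (4) = 0
λ = (4 ± √((4)² - 4·(4))) / 2 = (4 ± √0) / 2
Solving: λ = 2, 2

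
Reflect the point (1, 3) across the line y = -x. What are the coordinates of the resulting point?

Reflection across line y = -x: (1, 3) → (-3, -1)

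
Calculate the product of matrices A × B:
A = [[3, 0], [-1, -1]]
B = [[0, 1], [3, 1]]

Matrix multiplication:
C[0][0] = 3×0 + 0×3 = 0
C[0][1] = 3×1 + 0×1 = 3
C[1][0] = -1×0 + -1×3 = -3
C[1][1] = -1×1 + -1×1 = -2
Result: [[0, 3], [-3, -2]]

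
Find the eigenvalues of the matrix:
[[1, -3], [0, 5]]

Characteristic equation: det(A - λI) = 0
λ² - (trace)λ + (det) = 0
trace = 1 + 5 = 6, det = (1)(5) - (-3)(0) = 5
λ² - (6)λ + (5) = 0
λ = (6 ± √((6)² - 4·(5))) / 2 = (6 ± √16) / 2
Solving: λ = 1, 5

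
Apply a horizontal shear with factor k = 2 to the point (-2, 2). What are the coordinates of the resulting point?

Shear matrix for horizontal shear with factor k = 2:
[[1, 2], [0, 1]]
Result: (-2, 2) → (2, 2)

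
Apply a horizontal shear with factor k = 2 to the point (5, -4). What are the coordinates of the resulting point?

Shear matrix for horizontal shear with factor k = 2:
[[1, 2], [0, 1]]
Result: (5, -4) → (-3, -4)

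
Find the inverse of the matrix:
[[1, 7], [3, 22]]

For [[a,b],[c,d]], inverse = (1/det)·[[d,-b],[-c,a]]
det = (1)(22) - (7)(3) = 22 - 21 = 1
Inverse = [[22, -7], [-3, 1]]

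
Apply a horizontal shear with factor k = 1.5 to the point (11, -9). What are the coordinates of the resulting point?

Shear matrix for horizontal shear with factor k = 1.5:
[[1, 1.50], [0, 1]]
Result: (11, -9) → (-2.5, -9)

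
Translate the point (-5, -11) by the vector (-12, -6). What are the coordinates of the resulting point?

Translation by (-12, -6) (homogeneous matrix [[1, 0, -12], [0, 1, -6], [0, 0, 1]]):
x' = -5 + -12 = -17
y' = -11 + -6 = -17
Result: (-17, -17)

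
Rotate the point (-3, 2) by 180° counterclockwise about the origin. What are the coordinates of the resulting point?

Rotation matrix for 180°: [[cos 180°, -sin 180°], [sin 180°, cos 180°]] = [[-1, 0], [0, -1]]
[[-1, 0], [0, -1]] × [-3, 2]ᵀ = [3, -2]ᵀ
Result: (3, -2)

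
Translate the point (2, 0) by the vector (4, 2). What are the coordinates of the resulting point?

Translation by (4, 2) (homogeneous matrix [[1, 0, 4], [0, 1, 2], [0, 0, 1]]):
x' = 2 + 4 = 6
y' = 0 + 2 = 2
Result: (6, 2)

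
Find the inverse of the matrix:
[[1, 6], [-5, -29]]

For [[a,b],[c,d]], inverse = (1/det)·[[d,-b],[-c,a]]
det = (1)(-29) - (6)(-5) = -29 - -30 = 1
Inverse = [[-29, -6], [5, 1]]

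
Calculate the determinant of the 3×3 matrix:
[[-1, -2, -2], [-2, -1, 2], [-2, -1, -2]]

Expansion along first row:
det = -1·det([[-1,2],[-1,-2]]) - -2·det([[-2,2],[-2,-2]]) + -2·det([[-2,-1],[-2,-1]])
    = -1·(-1·-2 - 2·-1) - -2·(-2·-2 - 2·-2) + -2·(-2·-1 - -1·-2)
    = -1·4 - -2·8 + -2·0
    = -4 + 16 + 0 = 12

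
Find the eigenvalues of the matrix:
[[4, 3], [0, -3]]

Characteristic equation: det(A - λI) = 0
λ² - (trace)λ + (det) = 0
trace = 4 + -3 = 1, det = (4)(-3) - (3)(0) = -12
λ² - (1)λ + (-12) = 0
λ = (1 ± √((1)² - 4·(-12))) / 2 = (1 ± √49) / 2
Solving: λ = -3, 4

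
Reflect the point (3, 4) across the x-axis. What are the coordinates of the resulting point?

Reflection across x-axis: (3, 4) → (3, -4)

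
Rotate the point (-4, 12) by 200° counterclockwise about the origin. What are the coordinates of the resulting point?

Rotation matrix for 200°: [[cos 200°, -sin 200°], [sin 200°, cos 200°]] ≈ [[-0.939693, 0.342020], [-0.342020, -0.939693]]
[[-0.939693, 0.342020], [-0.342020, -0.939693]] × [-4, 12]ᵀ ≈ [7.8630, -9.9082]ᵀ
Result: (7.8630, -9.9082)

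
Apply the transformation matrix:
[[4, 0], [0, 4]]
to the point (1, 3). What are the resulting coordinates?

Matrix multiplication:
[[4, 0], [0, 4]] × [1, 3]ᵀ
= [(4)(1) + (0)(3), (0)(1) + (4)(3)]ᵀ
= [4, 12]ᵀ
Result: (4, 12)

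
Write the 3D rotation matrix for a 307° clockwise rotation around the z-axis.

Rotation matrix for clockwise 307° around z-axis:
A clockwise rotation by 307° is a counterclockwise rotation by -307°.
cos(-307°) = 0.6018, sin(-307°) = 0.7986
Result: [[0.6018, -0.7986, 0], [0.7986, 0.6018, 0], [0, 0, 1]]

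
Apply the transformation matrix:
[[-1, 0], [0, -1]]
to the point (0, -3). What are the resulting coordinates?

Matrix multiplication:
[[-1, 0], [0, -1]] × [0, -3]ᵀ
= [(-1)(0) + (0)(-3), (0)(0) + (-1)(-3)]ᵀ
= [0, 3]ᵀ
Result: (0, 3)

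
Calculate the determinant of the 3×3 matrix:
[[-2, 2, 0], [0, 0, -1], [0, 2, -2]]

Expansion along first row:
det = -2·det([[0,-1],[2,-2]]) - 2·det([[0,-1],[0,-2]]) + 0·det([[0,0],[0,2]])
    = -2·(0·-2 - -1·2) - 2·(0·-2 - -1·0) + 0·(0·2 - 0·0)
    = -2·2 - 2·0 + 0·0
    = -4 + 0 + 0 = -4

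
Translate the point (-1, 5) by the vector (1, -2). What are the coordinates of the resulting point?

Translation by (1, -2) (homogeneous matrix [[1, 0, 1], [0, 1, -2], [0, 0, 1]]):
x' = -1 + 1 = 0
y' = 5 + -2 = 3
Result: (0, 3)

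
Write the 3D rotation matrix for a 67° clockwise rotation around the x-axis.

Rotation matrix for clockwise 67° around x-axis:
A clockwise rotation by 67° is a counterclockwise rotation by -67°.
cos(-67°) = 0.3907, sin(-67°) = -0.9205
Result: [[1, 0, 0], [0, 0.3907, 0.9205], [0, -0.9205, 0.3907]]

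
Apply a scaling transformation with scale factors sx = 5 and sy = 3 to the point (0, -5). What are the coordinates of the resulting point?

Scaling matrix:
[[5, 0], [0, 3]]
Result: (0 × 5, -5 × 3) = (0, -15)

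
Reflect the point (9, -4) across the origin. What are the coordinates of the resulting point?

Reflection across origin: (9, -4) → (-9, 4)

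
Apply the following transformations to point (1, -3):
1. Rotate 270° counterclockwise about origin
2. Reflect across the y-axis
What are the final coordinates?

Step 1: Rotate 270° → (-3, -1)
Step 2: Reflect across y-axis → (3, -1)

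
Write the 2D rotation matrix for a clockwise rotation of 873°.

Rotation matrix formula: [[cos θ, -sin θ], [sin θ, cos θ]]
A clockwise rotation by 873° is equivalent to a counterclockwise rotation by -873°.
For θ = -873°:
cos(-873°) = -0.8910
sin(-873°) = -0.4540
Result: [[-0.8910, 0.4540], [-0.4540, -0.8910]]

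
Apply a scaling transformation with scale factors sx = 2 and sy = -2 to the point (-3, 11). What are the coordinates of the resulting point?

Scaling matrix:
[[2, 0], [0, -2]]
Result: (-3 × 2, 11 × -2) = (-6, -22)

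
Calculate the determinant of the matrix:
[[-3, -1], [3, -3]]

For a 2×2 matrix [[a, b], [c, d]], det = ad - bc
det = (-3)(-3) - (-1)(3) = 9 - -3 = 12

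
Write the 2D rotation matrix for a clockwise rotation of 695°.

Rotation matrix formula: [[cos θ, -sin θ], [sin θ, cos θ]]
A clockwise rotation by 695° is equivalent to a counterclockwise rotation by -695°.
For θ = -695°:
cos(-695°) = 0.9063
sin(-695°) = 0.4226
Result: [[0.9063, -0.4226], [0.4226, 0.9063]]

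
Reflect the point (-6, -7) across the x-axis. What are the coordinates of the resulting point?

Reflection across x-axis: (-6, -7) → (-6, 7)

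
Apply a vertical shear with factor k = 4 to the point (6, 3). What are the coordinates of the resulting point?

Shear matrix for vertical shear with factor k = 4:
[[1, 0], [4, 1]]
Result: (6, 3) → (6, 27)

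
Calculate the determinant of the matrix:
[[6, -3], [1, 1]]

For a 2×2 matrix [[a, b], [c, d]], det = ad - bc
det = (6)(1) - (-3)(1) = 6 - -3 = 9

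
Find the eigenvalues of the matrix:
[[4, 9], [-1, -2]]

Characteristic equation: det(A - λI) = 0
λ² - (trace)λ + (det) = 0
trace = 4 + -2 = 2, det = (4)(-2) - (9)(-1) = 1
λ² - (2)λ + (1) = 0
λ = (2 ± √((2)² - 4·(1))) / 2 = (2 ± √0) / 2
Solving: λ = 1, 1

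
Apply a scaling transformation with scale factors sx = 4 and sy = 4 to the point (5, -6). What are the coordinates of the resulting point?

Scaling matrix:
[[4, 0], [0, 4]]
Result: (5 × 4, -6 × 4) = (20, -24)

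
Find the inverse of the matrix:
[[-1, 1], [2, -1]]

For [[a,b],[c,d]], inverse = (1/det)·[[d,-b],[-c,a]]
det = (-1)(-1) - (1)(2) = 1 - 2 = -1
Inverse = (1/-1)·[[-1, -1], [-2, -1]]
= [[1, 1], [2, 1]]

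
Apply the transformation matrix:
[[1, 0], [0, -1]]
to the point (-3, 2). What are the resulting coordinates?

Matrix multiplication:
[[1, 0], [0, -1]] × [-3, 2]ᵀ
= [(1)(-3) + (0)(2), (0)(-3) + (-1)(2)]ᵀ
= [-3, -2]ᵀ
Result: (-3, -2)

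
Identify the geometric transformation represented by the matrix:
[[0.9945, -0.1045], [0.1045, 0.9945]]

This matrix represents: rotation by 6° counterclockwise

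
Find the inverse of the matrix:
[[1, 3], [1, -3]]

For [[a,b],[c,d]], inverse = (1/det)·[[d,-b],[-c,a]]
det = (1)(-3) - (3)(1) = -3 - 3 = -6
Inverse = (1/-6)·[[-3, -3], [-1, 1]]
= [[1/2, 1/2], [1/6, -1/6]]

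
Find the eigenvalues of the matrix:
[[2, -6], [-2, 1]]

Characteristic equation: det(A - λI) = 0
λ² - (trace)λ + (det) = 0
trace = 2 + 1 = 3, det = (2)(1) - (-6)(-2) = -10
λ² - (3)λ + (-10) = 0
λ = (3 ± √((3)² - 4·(-10))) / 2 = (3 ± √49) / 2
Solving: λ = -2, 5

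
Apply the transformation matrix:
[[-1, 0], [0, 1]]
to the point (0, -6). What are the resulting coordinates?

Matrix multiplication:
[[-1, 0], [0, 1]] × [0, -6]ᵀ
= [(-1)(0) + (0)(-6), (0)(0) + (1)(-6)]ᵀ
= [0, -6]ᵀ
Result: (0, -6)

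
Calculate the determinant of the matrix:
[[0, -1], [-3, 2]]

For a 2×2 matrix [[a, b], [c, d]], det = ad - bc
det = (0)(2) - (-1)(-3) = 0 - 3 = -3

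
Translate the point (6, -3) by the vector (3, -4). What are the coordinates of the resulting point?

Translation by (3, -4) (homogeneous matrix [[1, 0, 3], [0, 1, -4], [0, 0, 1]]):
x' = 6 + 3 = 9
y' = -3 + -4 = -7
Result: (9, -7)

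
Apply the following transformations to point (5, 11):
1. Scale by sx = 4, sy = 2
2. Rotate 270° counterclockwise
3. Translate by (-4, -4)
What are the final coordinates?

Step 1: Scale → (20, 22)
Step 2: Rotate 270° → (22, -20)
Step 3: Translate → (18, -24)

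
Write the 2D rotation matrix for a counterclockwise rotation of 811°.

Rotation matrix formula: [[cos θ, -sin θ], [sin θ, cos θ]]
For θ = 811°:
cos(811°) = -0.0175
sin(811°) = 0.9998
Result: [[-0.0175, -0.9998], [0.9998, -0.0175]]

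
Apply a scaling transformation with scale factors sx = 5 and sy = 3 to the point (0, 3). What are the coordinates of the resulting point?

Scaling matrix:
[[5, 0], [0, 3]]
Result: (0 × 5, 3 × 3) = (0, 9)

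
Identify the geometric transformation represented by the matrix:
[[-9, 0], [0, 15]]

This matrix represents: non-uniform scaling by sx = -9, sy = 15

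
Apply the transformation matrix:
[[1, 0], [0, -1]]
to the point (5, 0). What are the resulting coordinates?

Matrix multiplication:
[[1, 0], [0, -1]] × [5, 0]ᵀ
= [(1)(5) + (0)(0), (0)(5) + (-1)(0)]ᵀ
= [5, 0]ᵀ
Result: (5, 0)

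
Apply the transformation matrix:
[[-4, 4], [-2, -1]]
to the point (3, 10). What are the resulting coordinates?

Matrix multiplication:
[[-4, 4], [-2, -1]] × [3, 10]ᵀ
= [(-4)(3) + (4)(10), (-2)(3) + (-1)(10)]ᵀ
= [28, -16]ᵀ
Result: (28, -16)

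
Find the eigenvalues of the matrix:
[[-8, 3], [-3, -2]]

Characteristic equation: det(A - λI) = 0
λ² - (trace)λ + (det) = 0
trace = -8 + -2 = -10, det = (-8)(-2) - (3)(-3) = 25
λ² - (-10)λ + (25) = 0
λ = (-10 ± √((-10)² - 4·(25))) / 2 = (-10 ± √0) / 2
Solving: λ = -5, -5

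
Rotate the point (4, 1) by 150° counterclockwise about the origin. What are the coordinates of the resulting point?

Rotation matrix for 150°: [[cos 150°, -sin 150°], [sin 150°, cos 150°]] ≈ [[-0.866025, -0.500000], [0.500000, -0.866025]]
[[-0.866025, -0.500000], [0.500000, -0.866025]] × [4, 1]ᵀ ≈ [-3.9641, 1.1340]ᵀ
Result: (-3.9641, 1.1340)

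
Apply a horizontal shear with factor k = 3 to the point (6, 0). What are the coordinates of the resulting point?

Shear matrix for horizontal shear with factor k = 3:
[[1, 3], [0, 1]]
Result: (6, 0) → (6, 0)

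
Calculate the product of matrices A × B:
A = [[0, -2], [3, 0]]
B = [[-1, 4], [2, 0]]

Matrix multiplication:
C[0][0] = 0×-1 + -2×2 = -4
C[0][1] = 0×4 + -2×0 = 0
C[1][0] = 3×-1 + 0×2 = -3
C[1][1] = 3×4 + 0×0 = 12
Result: [[-4, 0], [-3, 12]]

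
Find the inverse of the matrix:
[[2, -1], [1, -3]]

For [[a,b],[c,d]], inverse = (1/det)·[[d,-b],[-c,a]]
det = (2)(-3) - (-1)(1) = -6 - -1 = -5
Inverse = (1/-5)·[[-3, 1], [-1, 2]]
= [[3/5, -1/5], [1/5, -2/5]]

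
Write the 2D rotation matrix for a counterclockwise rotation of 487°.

Rotation matrix formula: [[cos θ, -sin θ], [sin θ, cos θ]]
For θ = 487°:
cos(487°) = -0.6018
sin(487°) = 0.7986
Result: [[-0.6018, -0.7986], [0.7986, -0.6018]]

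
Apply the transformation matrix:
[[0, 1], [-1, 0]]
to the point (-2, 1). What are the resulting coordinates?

Matrix multiplication:
[[0, 1], [-1, 0]] × [-2, 1]ᵀ
= [(0)(-2) + (1)(1), (-1)(-2) + (0)(1)]ᵀ
= [1, 2]ᵀ
Result: (1, 2)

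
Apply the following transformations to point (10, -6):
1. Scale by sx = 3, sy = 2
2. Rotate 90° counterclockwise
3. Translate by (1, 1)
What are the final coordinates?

Step 1: Scale → (30, -12)
Step 2: Rotate 90° → (12, 30)
Step 3: Translate → (13, 31)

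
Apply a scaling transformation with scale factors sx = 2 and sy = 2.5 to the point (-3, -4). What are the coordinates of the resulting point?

Scaling matrix:
[[2, 0], [0, 2.50]]
Result: (-3 × 2, -4 × 2.5) = (-6, -10)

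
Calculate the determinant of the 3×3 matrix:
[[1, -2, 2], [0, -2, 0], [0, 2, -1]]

Expansion along first row:
det = 1·det([[-2,0],[2,-1]]) - -2·det([[0,0],[0,-1]]) + 2·det([[0,-2],[0,2]])
    = 1·(-2·-1 - 0·2) - -2·(0·-1 - 0·0) + 2·(0·2 - -2·0)
    = 1·2 - -2·0 + 2·0
    = 2 + 0 + 0 = 2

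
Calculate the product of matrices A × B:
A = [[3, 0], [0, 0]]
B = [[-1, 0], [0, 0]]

Matrix multiplication:
C[0][0] = 3×-1 + 0×0 = -3
C[0][1] = 3×0 + 0×0 = 0
C[1][0] = 0×-1 + 0×0 = 0
C[1][1] = 0×0 + 0×0 = 0
Result: [[-3, 0], [0, 0]]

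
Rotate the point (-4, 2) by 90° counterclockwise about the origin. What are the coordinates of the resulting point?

Rotation matrix for 90°: [[cos 90°, -sin 90°], [sin 90°, cos 90°]] = [[0, -1], [1, 0]]
[[0, -1], [1, 0]] × [-4, 2]ᵀ = [-2, -4]ᵀ
Result: (-2, -4)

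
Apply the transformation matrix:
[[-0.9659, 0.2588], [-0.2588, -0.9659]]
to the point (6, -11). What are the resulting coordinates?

Matrix multiplication:
[[-0.9659, 0.2588], [-0.2588, -0.9659]] × [6, -11]ᵀ
= [(-0.9659)(6) + (0.2588)(-11), (-0.2588)(6) + (-0.9659)(-11)]ᵀ
= [-8.6422, 9.0721]ᵀ
Result: (-8.6422, 9.0721)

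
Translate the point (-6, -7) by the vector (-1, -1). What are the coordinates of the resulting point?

Translation by (-1, -1) (homogeneous matrix [[1, 0, -1], [0, 1, -1], [0, 0, 1]]):
x' = -6 + -1 = -7
y' = -7 + -1 = -8
Result: (-7, -8)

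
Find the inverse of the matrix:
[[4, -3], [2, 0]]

For [[a,b],[c,d]], inverse = (1/det)·[[d,-b],[-c,a]]
det = (4)(0) - (-3)(2) = 0 - -6 = 6
Inverse = (1/6)·[[0, 3], [-2, 4]]
= [[0, 1/2], [-1/3, 2/3]]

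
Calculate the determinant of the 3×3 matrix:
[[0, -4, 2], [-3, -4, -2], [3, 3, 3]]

Expansion along first row:
det = 0·det([[-4,-2],[3,3]]) - -4·det([[-3,-2],[3,3]]) + 2·det([[-3,-4],[3,3]])
    = 0·(-4·3 - -2·3) - -4·(-3·3 - -2·3) + 2·(-3·3 - -4·3)
    = 0·-6 - -4·-3 + 2·3
    = 0 + -12 + 6 = -6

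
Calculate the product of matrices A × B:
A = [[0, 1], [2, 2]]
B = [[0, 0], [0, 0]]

Matrix multiplication:
C[0][0] = 0×0 + 1×0 = 0
C[0][1] = 0×0 + 1×0 = 0
C[1][0] = 2×0 + 2×0 = 0
C[1][1] = 2×0 + 2×0 = 0
Result: [[0, 0], [0, 0]]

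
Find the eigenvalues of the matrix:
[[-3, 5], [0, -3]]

Characteristic equation: det(A - λI) = 0
λ² - (trace)λ + (det) = 0
trace = -3 + -3 = -6, det = (-3)(-3) - (5)(0) = 9
λ² - (-6)λ + (9) = 0
λ = (-6 ± √((-6)² - 4·(9))) / 2 = (-6 ± √0) / 2
Solving: λ = -3, -3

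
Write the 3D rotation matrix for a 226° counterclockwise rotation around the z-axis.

Rotation matrix for counterclockwise 226° around z-axis:
cos(226°) = -0.6947, sin(226°) = -0.7193
Result: [[-0.6947, 0.7193, 0], [-0.7193, -0.6947, 0], [0, 0, 1]]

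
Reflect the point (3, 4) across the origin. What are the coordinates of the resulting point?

Reflection across origin: (3, 4) → (-3, -4)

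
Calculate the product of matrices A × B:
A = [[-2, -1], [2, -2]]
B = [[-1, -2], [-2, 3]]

Matrix multiplication:
C[0][0] = -2×-1 + -1×-2 = 4
C[0][1] = -2×-2 + -1×3 = 1
C[1][0] = 2×-1 + -2×-2 = 2
C[1][1] = 2×-2 + -2×3 = -10
Result: [[4, 1], [2, -10]]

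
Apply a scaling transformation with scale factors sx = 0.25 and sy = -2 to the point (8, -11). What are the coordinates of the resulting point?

Scaling matrix:
[[0.25, 0], [0, -2]]
Result: (8 × 0.25, -11 × -2) = (2, 22)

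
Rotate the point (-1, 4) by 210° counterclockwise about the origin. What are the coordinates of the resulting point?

Rotation matrix for 210°: [[cos 210°, -sin 210°], [sin 210°, cos 210°]] ≈ [[-0.866025, 0.500000], [-0.500000, -0.866025]]
[[-0.866025, 0.500000], [-0.500000, -0.866025]] × [-1, 4]ᵀ ≈ [2.8660, -2.9641]ᵀ
Result: (2.8660, -2.9641)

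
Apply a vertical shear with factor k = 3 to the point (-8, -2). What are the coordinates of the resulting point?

Shear matrix for vertical shear with factor k = 3:
[[1, 0], [3, 1]]
Result: (-8, -2) → (-8, -26)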